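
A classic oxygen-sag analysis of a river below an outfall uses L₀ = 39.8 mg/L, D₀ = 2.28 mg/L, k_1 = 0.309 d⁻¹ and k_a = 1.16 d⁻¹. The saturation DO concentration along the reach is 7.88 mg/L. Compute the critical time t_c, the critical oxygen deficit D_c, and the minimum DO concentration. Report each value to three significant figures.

t_c = [1/(k_a−k_1)] ln[(k_a/k_1)(1 − D₀(k_a−k_1)/(k_1 L₀))]
= [1/(1.16−0.309)] ln[(1.16/0.309)(1 − 2.28×0.8510/(0.309×39.8))]
= (1/0.8510) ln[3.754 × 0.8422] = 1.175 × ln(3.162) = 1.175 × 1.151 = 1.353 d.
L(t_c) = L₀ e^(−k_1 t_c) = 39.8 × 0.6584 = 26.20 mg/L, and at the critical point k_a D_c = k_1 L, so D_c = (0.309/1.16) × 26.20 = 6.980 mg/L.
Minimum DO = C_s − D_c = 7.88 − 6.980 = 0.9000 mg/L.

t_c ≈ 1.35 d; D_c ≈ 6.98 mg/L; min DO ≈ 0.900 mg/L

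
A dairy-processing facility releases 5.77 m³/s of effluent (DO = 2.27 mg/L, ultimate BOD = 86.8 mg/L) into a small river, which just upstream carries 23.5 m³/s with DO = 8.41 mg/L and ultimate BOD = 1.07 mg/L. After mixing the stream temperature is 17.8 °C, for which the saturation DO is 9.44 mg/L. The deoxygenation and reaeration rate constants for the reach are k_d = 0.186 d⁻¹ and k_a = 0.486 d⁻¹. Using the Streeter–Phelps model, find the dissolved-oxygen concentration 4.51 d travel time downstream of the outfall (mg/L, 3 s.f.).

Mixed DO = (23.5×8.41 + 5.77×2.27)/(23.5+5.77) = 210.7/29.27 = 7.200 mg/L.
Mixed L₀ = (23.5×1.07 + 5.77×86.8)/(29.27) = 526.0/29.27 = 17.97 mg/L.
Initial deficit D₀ = C_s − DO₀ = 9.44 − 7.200 = 2.240 mg/L.
D(4.51) = [0.186×17.97/(0.486−0.186)](e^(−0.186×4.51) − e^(−0.486×4.51)) + 2.240 e^(−0.486×4.51)
= 11.14 × (0.4322 − 0.1117) + 2.240 × 0.1117 = 3.821 mg/L.
DO = 9.44 − 3.821 = 5.619 mg/L.

DO ≈ 5.62 mg/L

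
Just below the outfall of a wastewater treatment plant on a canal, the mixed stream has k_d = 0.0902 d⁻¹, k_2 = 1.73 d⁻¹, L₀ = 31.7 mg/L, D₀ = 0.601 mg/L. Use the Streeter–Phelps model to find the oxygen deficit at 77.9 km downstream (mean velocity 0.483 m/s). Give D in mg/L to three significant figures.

Travel time t = x/v = 77.9 km / (0.483 m/s) = 77900 m / 0.483 m/s = 161300 s = 1.867 d.
k_d L₀/(k_2−k_d) = 0.0902×31.7/(1.73−0.0902) = 2.859/1.640 = 1.744 mg/L.
e^(−k_d t) = e^(−0.0902×1.867) = 0.8450; e^(−k_2 t) = e^(−1.73×1.867) = 0.03958.
D = 1.744 × (0.8450 − 0.03958) + 0.601 × 0.03958 = 1.404 + 0.02379 = 1.428 mg/L.

D ≈ 1.43 mg/L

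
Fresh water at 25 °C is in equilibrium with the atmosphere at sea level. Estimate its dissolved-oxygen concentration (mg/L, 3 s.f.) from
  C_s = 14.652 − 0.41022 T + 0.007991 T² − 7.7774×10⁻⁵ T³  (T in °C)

C_s ≈ 8.18 mg/L

C_s = 14.652 − 0.41022×25 + 0.007991×25² − 7.7774×10⁻⁵×25³ = 8.176 mg/L.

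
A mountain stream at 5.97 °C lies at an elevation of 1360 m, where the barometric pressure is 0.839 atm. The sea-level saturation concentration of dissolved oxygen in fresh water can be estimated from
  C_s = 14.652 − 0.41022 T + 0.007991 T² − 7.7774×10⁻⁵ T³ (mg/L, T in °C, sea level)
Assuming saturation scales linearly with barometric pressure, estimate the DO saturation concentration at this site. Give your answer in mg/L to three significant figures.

C_s ≈ 10.5 mg/L

At sea level: C_s = 14.652 − 0.41022×5.97 + 0.007991×5.97² − 7.7774×10⁻⁵×5.97³ = 12.47 mg/L.
Pressure correction: C_s' = 12.47 × 0.839 = 10.46 mg/L.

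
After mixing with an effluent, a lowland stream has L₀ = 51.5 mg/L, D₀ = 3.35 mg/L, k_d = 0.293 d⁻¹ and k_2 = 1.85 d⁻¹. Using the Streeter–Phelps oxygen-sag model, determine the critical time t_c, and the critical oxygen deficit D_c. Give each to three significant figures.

At the critical point dD/dt = 0, so k_d L₀ e^(−k_d t) = k_2 D. Substituting D(t) from the Streeter–Phelps equation and solving for t gives
t_c = ln[(k_2/k_d)(1 − D₀(k_2−k_d)/(k_d L₀))] / (k_2−k_d).
Here k_2−k_d = 1.557 d⁻¹ and 1 − D₀(k_2−k_d)/(k_d L₀) = 1 − 3.35×1.557/(0.293×51.5) = 0.6543, so
t_c = ln(6.314 × 0.6543) / 1.557 = 1.419 / 1.557 = 0.9111 d.
D_c = (k_d/k_2) L₀ e^(−k_d t_c) = (0.293/1.85) × 51.5 × e^(−0.293×0.9111) = 0.1584 × 51.5 × 0.7657 = 6.245 mg/L.

t_c ≈ 0.911 d; D_c ≈ 6.25 mg/L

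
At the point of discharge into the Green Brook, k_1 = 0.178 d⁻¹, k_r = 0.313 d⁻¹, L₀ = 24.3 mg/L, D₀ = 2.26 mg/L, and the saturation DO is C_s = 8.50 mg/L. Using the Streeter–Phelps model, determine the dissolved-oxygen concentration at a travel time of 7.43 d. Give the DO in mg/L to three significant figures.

k_1 L₀/(k_r−k_1) = 0.178×24.3/(0.313−0.178) = 4.325/0.1350 = 32.04 mg/L.
e^(−k_1 t) = e^(−0.178×7.430) = 0.2665; e^(−k_r t) = e^(−0.313×7.430) = 0.09773.
D = 32.04 × (0.2665 − 0.09773) + 2.26 × 0.09773 = 5.406 + 0.2209 = 5.627 mg/L.
DO = C_s − D = 8.50 − 5.627 = 2.873 mg/L.

DO ≈ 2.87 mg/L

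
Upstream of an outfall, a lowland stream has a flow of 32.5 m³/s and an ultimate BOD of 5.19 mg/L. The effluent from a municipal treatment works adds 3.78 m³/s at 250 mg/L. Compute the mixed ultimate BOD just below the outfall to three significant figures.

Flow-weighted mixing: C = (Q_r C_r + Q_w C_w)/(Q_r + Q_w)
= (32.5×5.19 + 3.78×250)/(32.5 + 3.78) = 1114/36.28 = 30.70 mg/L.

30.7 mg/L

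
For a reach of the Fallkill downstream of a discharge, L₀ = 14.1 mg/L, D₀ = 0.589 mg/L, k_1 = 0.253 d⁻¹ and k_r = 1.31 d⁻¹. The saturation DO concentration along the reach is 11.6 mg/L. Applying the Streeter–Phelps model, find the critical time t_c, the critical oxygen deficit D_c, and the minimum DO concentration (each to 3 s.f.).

t_c = [1/(k_r−k_1)] ln[(k_r/k_1)(1 − D₀(k_r−k_1)/(k_1 L₀))]
= [1/(1.31−0.253)] ln[(1.31/0.253)(1 − 0.589×1.057/(0.253×14.1))]
= (1/1.057) ln[5.178 × 0.8255] = 0.9461 × ln(4.274) = 0.9461 × 1.453 = 1.374 d.
L(t_c) = L₀ e^(−k_1 t_c) = 14.1 × 0.7063 = 9.959 mg/L, and at the critical point k_r D_c = k_1 L, so D_c = (0.253/1.31) × 9.959 = 1.923 mg/L.
Minimum DO = C_s − D_c = 11.6 − 1.923 = 9.677 mg/L.

t_c ≈ 1.37 d; D_c ≈ 1.92 mg/L; min DO ≈ 9.68 mg/L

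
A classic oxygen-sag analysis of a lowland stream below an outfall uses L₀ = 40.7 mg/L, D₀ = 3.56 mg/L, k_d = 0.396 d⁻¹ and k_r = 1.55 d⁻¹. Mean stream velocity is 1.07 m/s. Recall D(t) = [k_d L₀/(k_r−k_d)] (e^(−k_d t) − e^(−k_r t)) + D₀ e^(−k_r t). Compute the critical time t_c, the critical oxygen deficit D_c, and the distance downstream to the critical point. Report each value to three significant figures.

With k_r/k_d = 3.914 and 1 − D₀(k_r−k_d)/(k_d L₀) = 0.7451,
t_c = ln(3.914 × 0.7451) / (1.55 − 0.396) = ln(2.916) / 1.154 = 1.070/1.154 = 0.9275 d.
L(t_c) = L₀ e^(−k_d t_c) = 40.7 × 0.6926 = 28.19 mg/L, and at the critical point k_r D_c = k_d L, so D_c = (0.396/1.55) × 28.19 = 7.202 mg/L.
x_c = v t_c = 1.07 m/s × 0.9275 d × 86400 s/d = 85750 m ≈ 85.7 km.

t_c ≈ 0.928 d; D_c ≈ 7.20 mg/L; x_c ≈ 85.7 km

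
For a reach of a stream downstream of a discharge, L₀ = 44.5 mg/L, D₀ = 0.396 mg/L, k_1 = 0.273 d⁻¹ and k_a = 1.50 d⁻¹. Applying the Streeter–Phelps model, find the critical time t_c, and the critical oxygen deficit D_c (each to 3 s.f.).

t_c ≈ 1.36 d; D_c ≈ 5.59 mg/L

At the critical point dD/dt = 0, so k_1 L₀ e^(−k_1 t) = k_a D. Substituting D(t) from the Streeter–Phelps equation and solving for t gives
t_c = ln[(k_a/k_1)(1 − D₀(k_a−k_1)/(k_1 L₀))] / (k_a−k_1).
Here k_a−k_1 = 1.227 d⁻¹ and 1 − D₀(k_a−k_1)/(k_1 L₀) = 1 − 0.396×1.227/(0.273×44.5) = 0.9600, so
t_c = ln(5.495 × 0.9600) / 1.227 = 1.663 / 1.227 = 1.355 d.
L(t_c) = L₀ e^(−k_1 t_c) = 44.5 × 0.6907 = 30.74 mg/L, and at the critical point k_a D_c = k_1 L, so D_c = (0.273/1.50) × 30.74 = 5.594 mg/L.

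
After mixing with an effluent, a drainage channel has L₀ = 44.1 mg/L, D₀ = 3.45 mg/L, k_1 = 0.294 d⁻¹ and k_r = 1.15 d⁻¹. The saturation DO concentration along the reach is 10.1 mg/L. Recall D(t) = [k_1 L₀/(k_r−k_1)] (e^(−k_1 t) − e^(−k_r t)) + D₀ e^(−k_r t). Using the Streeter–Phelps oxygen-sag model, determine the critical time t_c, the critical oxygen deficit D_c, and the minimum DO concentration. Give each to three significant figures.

With k_r/k_1 = 3.912 and 1 − D₀(k_r−k_1)/(k_1 L₀) = 0.7722,
t_c = ln(3.912 × 0.7722) / (1.15 − 0.294) = ln(3.021) / 0.8560 = 1.105/0.8560 = 1.291 d.
L(t_c) = L₀ e^(−k_1 t_c) = 44.1 × 0.6841 = 30.17 mg/L, and at the critical point k_r D_c = k_1 L, so D_c = (0.294/1.15) × 30.17 = 7.713 mg/L.
Minimum DO = C_s − D_c = 10.1 − 7.713 = 2.387 mg/L.

t_c ≈ 1.29 d; D_c ≈ 7.71 mg/L; min DO ≈ 2.39 mg/L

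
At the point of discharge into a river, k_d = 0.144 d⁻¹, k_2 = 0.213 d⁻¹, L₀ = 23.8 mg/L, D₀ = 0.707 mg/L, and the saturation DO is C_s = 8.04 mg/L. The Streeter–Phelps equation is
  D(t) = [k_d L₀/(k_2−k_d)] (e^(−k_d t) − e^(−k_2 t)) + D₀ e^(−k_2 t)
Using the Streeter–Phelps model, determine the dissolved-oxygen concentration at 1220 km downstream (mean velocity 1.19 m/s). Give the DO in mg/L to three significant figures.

Travel time t = x/v = 1220 km / (1.19 m/s) = 1.220×10^6 m / 1.19 m/s = 1.025×10^6 s = 11.87 d.
k_d L₀/(k_2−k_d) = 0.144×23.8/(0.213−0.144) = 3.427/0.06900 = 49.67 mg/L.
e^(−k_d t) = e^(−0.144×11.87) = 0.1811; e^(−k_2 t) = e^(−0.213×11.87) = 0.07986.
D = 49.67 × (0.1811 − 0.07986) + 0.707 × 0.07986 = 5.029 + 0.05646 = 5.085 mg/L.
DO = C_s − D = 8.04 − 5.085 = 2.955 mg/L.

DO ≈ 2.95 mg/L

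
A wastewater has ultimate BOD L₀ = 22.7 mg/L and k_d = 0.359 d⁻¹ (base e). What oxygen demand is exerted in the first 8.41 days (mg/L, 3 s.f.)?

y_t = L₀(1 − e^(−k_d t)) = 22.7 × (1 − e^(−0.359×8.41))
= 22.7 × (1 − 0.04884) = 22.7 × 0.9512 = 21.59 mg/L.

y ≈ 21.6 mg/L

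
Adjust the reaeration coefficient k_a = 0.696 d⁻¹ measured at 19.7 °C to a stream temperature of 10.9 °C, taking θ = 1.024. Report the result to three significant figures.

k_a ≈ 0.565 d⁻¹

k_a(T₂) = k_a(T₁) · θ^(T₂−T₁) = 0.696 × 1.024^(10.9−19.7)
= 0.696 × 1.024^-8.80 = 0.696 × 0.8116 = 0.5649 d⁻¹.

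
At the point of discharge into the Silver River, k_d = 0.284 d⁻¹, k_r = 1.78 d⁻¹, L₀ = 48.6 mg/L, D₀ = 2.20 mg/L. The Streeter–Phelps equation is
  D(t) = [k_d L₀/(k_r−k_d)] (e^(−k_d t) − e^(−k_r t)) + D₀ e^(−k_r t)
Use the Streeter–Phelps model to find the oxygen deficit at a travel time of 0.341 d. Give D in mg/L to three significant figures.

k_d L₀/(k_r−k_d) = 0.284×48.6/(1.78−0.284) = 13.80/1.496 = 9.226 mg/L.
e^(−k_d t) = e^(−0.284×0.3410) = 0.9077; e^(−k_r t) = e^(−1.78×0.3410) = 0.5450.
D = 9.226 × (0.9077 − 0.5450) + 2.20 × 0.5450 = 3.346 + 1.199 = 4.545 mg/L.

D ≈ 4.55 mg/L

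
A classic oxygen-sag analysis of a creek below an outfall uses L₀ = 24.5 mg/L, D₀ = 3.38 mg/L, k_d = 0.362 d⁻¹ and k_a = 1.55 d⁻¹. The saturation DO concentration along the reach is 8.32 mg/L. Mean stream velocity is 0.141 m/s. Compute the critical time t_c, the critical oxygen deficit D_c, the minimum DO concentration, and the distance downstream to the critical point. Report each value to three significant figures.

t_c ≈ 0.717 d; D_c ≈ 4.41 mg/L; min DO ≈ 3.91 mg/L; x_c ≈ 8.73 km

At the critical point dD/dt = 0, so k_d L₀ e^(−k_d t) = k_a D. Substituting D(t) from the Streeter–Phelps equation and solving for t gives
t_c = ln[(k_a/k_d)(1 − D₀(k_a−k_d)/(k_d L₀))] / (k_a−k_d).
Here k_a−k_d = 1.188 d⁻¹ and 1 − D₀(k_a−k_d)/(k_d L₀) = 1 − 3.38×1.188/(0.362×24.5) = 0.5472, so
t_c = ln(4.282 × 0.5472) / 1.188 = 0.8515 / 1.188 = 0.7168 d.
L(t_c) = L₀ e^(−k_d t_c) = 24.5 × 0.7715 = 18.90 mg/L, and at the critical point k_a D_c = k_d L, so D_c = (0.362/1.55) × 18.90 = 4.414 mg/L.
Minimum DO = C_s − D_c = 8.32 − 4.414 = 3.906 mg/L.
x_c = v t_c = 0.141 m/s × 0.7168 d × 86400 s/d = 8732 m ≈ 8.73 km.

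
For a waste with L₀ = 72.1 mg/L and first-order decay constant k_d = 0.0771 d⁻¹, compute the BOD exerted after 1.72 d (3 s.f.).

y_t = L₀(1 − e^(−k_d t)) = 72.1 × (1 − e^(−0.0771×1.72))
= 72.1 × (1 − 0.8758) = 72.1 × 0.1242 = 8.954 mg/L.

y ≈ 8.95 mg/L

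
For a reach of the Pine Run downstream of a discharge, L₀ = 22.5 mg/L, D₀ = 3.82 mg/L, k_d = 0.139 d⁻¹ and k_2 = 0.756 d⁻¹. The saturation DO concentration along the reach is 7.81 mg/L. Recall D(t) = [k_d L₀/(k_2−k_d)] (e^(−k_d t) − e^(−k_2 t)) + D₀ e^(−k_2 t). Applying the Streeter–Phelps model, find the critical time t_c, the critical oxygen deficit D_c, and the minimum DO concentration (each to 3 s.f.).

t_c ≈ 0.474 d; D_c ≈ 3.87 mg/L; min DO ≈ 3.94 mg/L

t_c = [1/(k_2−k_d)] ln[(k_2/k_d)(1 − D₀(k_2−k_d)/(k_d L₀))]
= [1/(0.756−0.139)] ln[(0.756/0.139)(1 − 3.82×0.6170/(0.139×22.5))]
= (1/0.6170) ln[5.439 × 0.2464] = 1.621 × ln(1.340) = 1.621 × 0.2927 = 0.4744 d.
D_c = (k_d/k_2) L₀ e^(−k_d t_c) = (0.139/0.756) × 22.5 × e^(−0.139×0.4744) = 0.1839 × 22.5 × 0.9362 = 3.873 mg/L.
Minimum DO = C_s − D_c = 7.81 − 3.873 = 3.937 mg/L.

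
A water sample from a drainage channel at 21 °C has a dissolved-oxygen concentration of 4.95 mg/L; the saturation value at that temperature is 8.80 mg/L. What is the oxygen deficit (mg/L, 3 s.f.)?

D = C_s − C = 8.80 − 4.95 = 3.85 mg/L.

D ≈ 3.85 mg/L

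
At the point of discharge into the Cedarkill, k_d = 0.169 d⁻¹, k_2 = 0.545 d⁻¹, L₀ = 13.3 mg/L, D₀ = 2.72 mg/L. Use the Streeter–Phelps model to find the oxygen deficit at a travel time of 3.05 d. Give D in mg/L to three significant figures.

k_d L₀/(k_2−k_d) = 0.169×13.3/(0.545−0.169) = 2.248/0.3760 = 5.978 mg/L.
e^(−k_d t) = e^(−0.169×3.050) = 0.5972; e^(−k_2 t) = e^(−0.545×3.050) = 0.1897.
D = 5.978 × (0.5972 − 0.1897) + 2.72 × 0.1897 = 2.436 + 0.5160 = 2.952 mg/L.

D ≈ 2.95 mg/L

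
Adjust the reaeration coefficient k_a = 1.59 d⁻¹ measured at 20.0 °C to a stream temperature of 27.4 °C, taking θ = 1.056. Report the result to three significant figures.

k_a ≈ 2.38 d⁻¹

k_a(T₂) = k_a(T₁) · θ^(T₂−T₁) = 1.59 × 1.056^(27.4−20.0)
= 1.59 × 1.056^7.40 = 1.59 × 1.497 = 2.380 d⁻¹.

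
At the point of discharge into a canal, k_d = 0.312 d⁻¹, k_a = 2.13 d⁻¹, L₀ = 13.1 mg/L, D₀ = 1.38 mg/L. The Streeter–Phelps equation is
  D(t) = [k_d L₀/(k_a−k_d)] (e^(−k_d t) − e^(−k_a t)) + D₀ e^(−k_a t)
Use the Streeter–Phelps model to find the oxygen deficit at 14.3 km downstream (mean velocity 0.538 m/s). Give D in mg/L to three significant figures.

Travel time t = x/v = 14.3 km / (0.538 m/s) = 14300 m / 0.538 m/s = 26580 s = 0.3076 d.
k_d L₀/(k_a−k_d) = 0.312×13.1/(2.13−0.312) = 4.087/1.818 = 2.248 mg/L.
e^(−k_d t) = e^(−0.312×0.3076) = 0.9085; e^(−k_a t) = e^(−2.13×0.3076) = 0.5193.
D = 2.248 × (0.9085 − 0.5193) + 1.38 × 0.5193 = 0.8749 + 0.7166 = 1.592 mg/L.

D ≈ 1.59 mg/L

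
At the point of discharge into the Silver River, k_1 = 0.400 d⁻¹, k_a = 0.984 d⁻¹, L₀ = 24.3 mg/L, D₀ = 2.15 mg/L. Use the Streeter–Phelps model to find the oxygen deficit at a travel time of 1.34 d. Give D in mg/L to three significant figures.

k_1 L₀/(k_a−k_1) = 0.400×24.3/(0.984−0.400) = 9.720/0.5840 = 16.64 mg/L.
e^(−k_1 t) = e^(−0.400×1.340) = 0.5851; e^(−k_a t) = e^(−0.984×1.340) = 0.2675.
D = 16.64 × (0.5851 − 0.2675) + 2.15 × 0.2675 = 5.285 + 0.5752 = 5.861 mg/L.

D ≈ 5.86 mg/L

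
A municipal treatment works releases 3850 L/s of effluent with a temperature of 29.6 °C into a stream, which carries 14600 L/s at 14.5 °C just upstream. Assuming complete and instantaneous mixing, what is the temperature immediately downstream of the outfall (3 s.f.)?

17.7 °C

Flow-weighted mixing: C = (Q_r C_r + Q_w C_w)/(Q_r + Q_w)
= (14600×14.5 + 3850×29.6)/(14600 + 3850) = 325700/18450 = 17.65 °C.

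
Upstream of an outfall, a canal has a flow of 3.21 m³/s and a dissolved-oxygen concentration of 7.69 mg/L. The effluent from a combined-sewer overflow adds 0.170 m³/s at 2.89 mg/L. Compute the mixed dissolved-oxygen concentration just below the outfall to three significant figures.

Flow-weighted mixing: C = (Q_r C_r + Q_w C_w)/(Q_r + Q_w)
= (3.21×7.69 + 0.170×2.89)/(3.21 + 0.170) = 25.18/3.380 = 7.449 mg/L.

7.45 mg/L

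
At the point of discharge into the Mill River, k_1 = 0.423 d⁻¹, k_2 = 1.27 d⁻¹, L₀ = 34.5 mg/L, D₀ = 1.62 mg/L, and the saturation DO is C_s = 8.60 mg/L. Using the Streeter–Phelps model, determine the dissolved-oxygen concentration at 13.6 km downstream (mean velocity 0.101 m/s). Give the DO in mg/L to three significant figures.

DO ≈ 1.84 mg/L

Travel time t = x/v = 13.6 km / (0.101 m/s) = 13600 m / 0.101 m/s = 134700 s = 1.558 d.
k_1 L₀/(k_2−k_1) = 0.423×34.5/(1.27−0.423) = 14.59/0.8470 = 17.23 mg/L.
e^(−k_1 t) = e^(−0.423×1.558) = 0.5172; e^(−k_2 t) = e^(−1.27×1.558) = 0.1382.
D = 17.23 × (0.5172 − 0.1382) + 1.62 × 0.1382 = 6.531 + 0.2238 = 6.755 mg/L.
DO = C_s − D = 8.60 − 6.755 = 1.845 mg/L.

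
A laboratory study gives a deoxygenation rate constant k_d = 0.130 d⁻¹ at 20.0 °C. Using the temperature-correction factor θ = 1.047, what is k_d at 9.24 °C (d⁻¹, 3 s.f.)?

k_d(T₂) = k_d(T₁) · θ^(T₂−T₁) = 0.130 × 1.047^(9.24−20.0)
= 0.130 × 1.047^-10.8 = 0.130 × 0.6101 = 0.07931 d⁻¹.

k_d ≈ 0.0793 d⁻¹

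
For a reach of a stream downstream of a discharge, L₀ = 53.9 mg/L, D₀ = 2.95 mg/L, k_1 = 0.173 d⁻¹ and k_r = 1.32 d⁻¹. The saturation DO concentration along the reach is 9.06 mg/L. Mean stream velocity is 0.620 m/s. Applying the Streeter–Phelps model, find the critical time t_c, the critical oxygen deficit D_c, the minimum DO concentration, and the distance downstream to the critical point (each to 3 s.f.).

t_c ≈ 1.38 d; D_c ≈ 5.57 mg/L; min DO ≈ 3.49 mg/L; x_c ≈ 73.9 km

With k_r/k_1 = 7.630 and 1 − D₀(k_r−k_1)/(k_1 L₀) = 0.6371,
t_c = ln(7.630 × 0.6371) / (1.32 − 0.173) = ln(4.861) / 1.147 = 1.581/1.147 = 1.379 d.
D_c = (k_1/k_r) L₀ e^(−k_1 t_c) = (0.173/1.32) × 53.9 × e^(−0.173×1.379) = 0.1311 × 53.9 × 0.7878 = 5.565 mg/L.
Minimum DO = C_s − D_c = 9.06 − 5.565 = 3.495 mg/L.
x_c = v t_c = 0.620 m/s × 1.379 d × 86400 s/d = 73850 m ≈ 73.9 km.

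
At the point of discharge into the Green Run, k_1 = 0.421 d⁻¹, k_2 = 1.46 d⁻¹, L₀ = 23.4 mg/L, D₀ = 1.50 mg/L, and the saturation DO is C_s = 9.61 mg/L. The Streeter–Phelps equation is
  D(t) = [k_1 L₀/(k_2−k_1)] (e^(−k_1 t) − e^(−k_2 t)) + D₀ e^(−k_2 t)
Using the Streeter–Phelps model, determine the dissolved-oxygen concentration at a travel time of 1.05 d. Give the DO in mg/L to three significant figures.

DO ≈ 5.24 mg/L

k_1 L₀/(k_2−k_1) = 0.421×23.4/(1.46−0.421) = 9.851/1.039 = 9.482 mg/L.
e^(−k_1 t) = e^(−0.421×1.050) = 0.6427; e^(−k_2 t) = e^(−1.46×1.050) = 0.2159.
D = 9.482 × (0.6427 − 0.2159) + 1.50 × 0.2159 = 4.047 + 0.3238 = 4.371 mg/L.
DO = C_s − D = 9.61 − 4.371 = 5.239 mg/L.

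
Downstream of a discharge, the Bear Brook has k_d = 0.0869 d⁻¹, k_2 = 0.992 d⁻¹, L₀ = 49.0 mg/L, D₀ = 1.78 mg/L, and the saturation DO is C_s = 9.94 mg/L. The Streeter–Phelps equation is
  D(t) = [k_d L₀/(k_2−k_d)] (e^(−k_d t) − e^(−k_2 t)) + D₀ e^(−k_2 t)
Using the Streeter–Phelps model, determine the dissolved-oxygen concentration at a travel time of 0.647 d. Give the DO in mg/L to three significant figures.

DO ≈ 7.03 mg/L

k_d L₀/(k_2−k_d) = 0.0869×49.0/(0.992−0.0869) = 4.258/0.9051 = 4.705 mg/L.
e^(−k_d t) = e^(−0.0869×0.6470) = 0.9453; e^(−k_2 t) = e^(−0.992×0.6470) = 0.5263.
D = 4.705 × (0.9453 − 0.5263) + 1.78 × 0.5263 = 1.971 + 0.9369 = 2.908 mg/L.
DO = C_s − D = 9.94 − 2.908 = 7.032 mg/L.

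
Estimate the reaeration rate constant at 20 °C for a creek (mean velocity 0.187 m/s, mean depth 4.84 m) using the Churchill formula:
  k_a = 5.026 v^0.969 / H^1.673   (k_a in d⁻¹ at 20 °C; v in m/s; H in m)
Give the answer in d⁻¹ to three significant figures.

k_a = 5.026 × 0.187^0.969 / 4.84^1.673 = 5.026 × 0.1970 / 13.99 = 0.07078 d⁻¹.

k_a ≈ 0.0708 d⁻¹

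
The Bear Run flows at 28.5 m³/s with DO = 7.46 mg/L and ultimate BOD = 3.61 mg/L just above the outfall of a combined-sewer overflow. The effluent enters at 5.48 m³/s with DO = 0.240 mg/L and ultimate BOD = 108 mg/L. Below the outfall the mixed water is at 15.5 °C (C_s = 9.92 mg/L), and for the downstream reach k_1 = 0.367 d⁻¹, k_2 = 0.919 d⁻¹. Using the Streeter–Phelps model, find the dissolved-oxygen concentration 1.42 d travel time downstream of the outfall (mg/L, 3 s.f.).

Mixed DO = (28.5×7.46 + 5.48×0.240)/(28.5+5.48) = 213.9/33.98 = 6.296 mg/L.
Mixed L₀ = (28.5×3.61 + 5.48×108)/(33.98) = 694.7/33.98 = 20.45 mg/L.
Initial deficit D₀ = C_s − DO₀ = 9.92 − 6.296 = 3.624 mg/L.
D(1.42) = [0.367×20.45/(0.919−0.367)](e^(−0.367×1.42) − e^(−0.919×1.42)) + 3.624 e^(−0.919×1.42)
= 13.59 × (0.5938 − 0.2712) + 3.624 × 0.2712 = 5.369 mg/L.
DO = 9.92 − 5.369 = 4.551 mg/L.

DO ≈ 4.55 mg/L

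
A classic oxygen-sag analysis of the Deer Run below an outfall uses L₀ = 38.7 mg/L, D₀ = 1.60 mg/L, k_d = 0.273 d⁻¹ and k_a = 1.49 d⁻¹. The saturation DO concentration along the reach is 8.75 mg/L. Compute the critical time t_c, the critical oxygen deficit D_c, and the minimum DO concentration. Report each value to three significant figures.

t_c ≈ 1.23 d; D_c ≈ 5.07 mg/L; min DO ≈ 3.68 mg/L

t_c = [1/(k_a−k_d)] ln[(k_a/k_d)(1 − D₀(k_a−k_d)/(k_d L₀))]
= [1/(1.49−0.273)] ln[(1.49/0.273)(1 − 1.60×1.217/(0.273×38.7))]
= (1/1.217) ln[5.458 × 0.8157] = 0.8217 × ln(4.452) = 0.8217 × 1.493 = 1.227 d.
D_c = (k_d/k_a) L₀ e^(−k_d t_c) = (0.273/1.49) × 38.7 × e^(−0.273×1.227) = 0.1832 × 38.7 × 0.7153 = 5.072 mg/L.
Minimum DO = C_s − D_c = 8.75 − 5.072 = 3.678 mg/L.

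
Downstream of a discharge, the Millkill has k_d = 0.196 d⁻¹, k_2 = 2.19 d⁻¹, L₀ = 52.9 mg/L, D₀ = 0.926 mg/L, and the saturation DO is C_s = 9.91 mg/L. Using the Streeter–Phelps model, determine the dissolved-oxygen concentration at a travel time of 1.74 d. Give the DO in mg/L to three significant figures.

k_d L₀/(k_2−k_d) = 0.196×52.9/(2.19−0.196) = 10.37/1.994 = 5.200 mg/L.
e^(−k_d t) = e^(−0.196×1.740) = 0.7110; e^(−k_2 t) = e^(−2.19×1.740) = 0.02213.
D = 5.200 × (0.7110 − 0.02213) + 0.926 × 0.02213 = 3.582 + 0.02050 = 3.603 mg/L.
DO = C_s − D = 9.91 − 3.603 = 6.307 mg/L.

DO ≈ 6.31 mg/L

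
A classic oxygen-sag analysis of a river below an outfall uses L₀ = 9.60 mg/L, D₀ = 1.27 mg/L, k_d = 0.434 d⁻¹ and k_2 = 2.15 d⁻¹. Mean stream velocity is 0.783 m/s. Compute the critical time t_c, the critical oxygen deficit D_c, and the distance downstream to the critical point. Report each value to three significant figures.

At the critical point dD/dt = 0, so k_d L₀ e^(−k_d t) = k_2 D. Substituting D(t) from the Streeter–Phelps equation and solving for t gives
t_c = ln[(k_2/k_d)(1 − D₀(k_2−k_d)/(k_d L₀))] / (k_2−k_d).
Here k_2−k_d = 1.716 d⁻¹ and 1 − D₀(k_2−k_d)/(k_d L₀) = 1 − 1.27×1.716/(0.434×9.60) = 0.4769, so
t_c = ln(4.954 × 0.4769) / 1.716 = 0.8598 / 1.716 = 0.5010 d.
D_c = (k_d/k_2) L₀ e^(−k_d t_c) = (0.434/2.15) × 9.60 × e^(−0.434×0.5010) = 0.2019 × 9.60 × 0.8046 = 1.559 mg/L.
x_c = v t_c = 0.783 m/s × 0.5010 d × 86400 s/d = 33900 m ≈ 33.9 km.

t_c ≈ 0.501 d; D_c ≈ 1.56 mg/L; x_c ≈ 33.9 km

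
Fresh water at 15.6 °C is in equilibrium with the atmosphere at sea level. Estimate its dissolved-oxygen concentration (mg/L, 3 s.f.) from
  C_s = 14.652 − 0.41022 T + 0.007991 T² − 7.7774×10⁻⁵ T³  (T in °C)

C_s ≈ 9.90 mg/L

C_s = 14.652 − 0.41022×15.6 + 0.007991×15.6² − 7.7774×10⁻⁵×15.6³ = 9.902 mg/L.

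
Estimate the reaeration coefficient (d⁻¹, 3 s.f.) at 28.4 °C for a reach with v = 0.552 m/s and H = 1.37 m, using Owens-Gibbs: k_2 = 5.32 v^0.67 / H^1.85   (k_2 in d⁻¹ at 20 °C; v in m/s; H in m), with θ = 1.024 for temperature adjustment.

k_2 ≈ 2.44 d⁻¹

k_2(20) = 5.32 × 0.552^0.67 / 1.37^1.85 = 5.32 × 0.6716 / 1.790 = 1.996 d⁻¹.
k_2(28.4) = 1.996 × 1.024^(28.4−20) = 1.996 × 1.220 = 2.436 d⁻¹.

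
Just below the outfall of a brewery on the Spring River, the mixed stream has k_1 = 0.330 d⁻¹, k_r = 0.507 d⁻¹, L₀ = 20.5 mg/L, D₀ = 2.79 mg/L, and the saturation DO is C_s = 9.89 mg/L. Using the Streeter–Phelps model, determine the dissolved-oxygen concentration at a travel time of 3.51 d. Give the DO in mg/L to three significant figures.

k_1 L₀/(k_r−k_1) = 0.330×20.5/(0.507−0.330) = 6.765/0.1770 = 38.22 mg/L.
e^(−k_1 t) = e^(−0.330×3.510) = 0.3140; e^(−k_r t) = e^(−0.507×3.510) = 0.1687.
D = 38.22 × (0.3140 − 0.1687) + 2.79 × 0.1687 = 5.554 + 0.4707 = 6.024 mg/L.
DO = C_s − D = 9.89 − 6.024 = 3.866 mg/L.

DO ≈ 3.87 mg/L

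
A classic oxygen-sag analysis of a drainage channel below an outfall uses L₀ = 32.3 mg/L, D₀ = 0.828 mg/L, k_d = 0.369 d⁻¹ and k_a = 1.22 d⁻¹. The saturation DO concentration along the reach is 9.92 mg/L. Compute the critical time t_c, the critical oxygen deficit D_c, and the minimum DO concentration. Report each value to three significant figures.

t_c ≈ 1.33 d; D_c ≈ 5.97 mg/L; min DO ≈ 3.95 mg/L

t_c = [1/(k_a−k_d)] ln[(k_a/k_d)(1 − D₀(k_a−k_d)/(k_d L₀))]
= [1/(1.22−0.369)] ln[(1.22/0.369)(1 − 0.828×0.8510/(0.369×32.3))]
= (1/0.8510) ln[3.306 × 0.9409] = 1.175 × ln(3.111) = 1.175 × 1.135 = 1.334 d.
D_c = (k_d/k_a) L₀ e^(−k_d t_c) = (0.369/1.22) × 32.3 × e^(−0.369×1.334) = 0.3025 × 32.3 × 0.6113 = 5.973 mg/L.
Minimum DO = C_s − D_c = 9.92 − 5.973 = 3.947 mg/L.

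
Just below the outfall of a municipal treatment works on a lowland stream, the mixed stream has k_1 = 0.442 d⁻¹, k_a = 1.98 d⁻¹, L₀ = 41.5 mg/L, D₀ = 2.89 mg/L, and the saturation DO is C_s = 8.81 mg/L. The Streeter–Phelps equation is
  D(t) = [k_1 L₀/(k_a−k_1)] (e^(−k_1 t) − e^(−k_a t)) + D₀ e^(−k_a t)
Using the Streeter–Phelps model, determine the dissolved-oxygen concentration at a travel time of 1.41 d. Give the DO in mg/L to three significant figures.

DO ≈ 2.97 mg/L

k_1 L₀/(k_a−k_1) = 0.442×41.5/(1.98−0.442) = 18.34/1.538 = 11.93 mg/L.
e^(−k_1 t) = e^(−0.442×1.410) = 0.5362; e^(−k_a t) = e^(−1.98×1.410) = 0.06131.
D = 11.93 × (0.5362 − 0.06131) + 2.89 × 0.06131 = 5.664 + 0.1772 = 5.841 mg/L.
DO = C_s − D = 8.81 − 5.841 = 2.969 mg/L.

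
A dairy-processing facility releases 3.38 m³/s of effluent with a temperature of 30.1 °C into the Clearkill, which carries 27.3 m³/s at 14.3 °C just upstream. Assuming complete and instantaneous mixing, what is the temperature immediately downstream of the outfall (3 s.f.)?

16.0 °C

Flow-weighted mixing: C = (Q_r C_r + Q_w C_w)/(Q_r + Q_w)
= (27.3×14.3 + 3.38×30.1)/(27.3 + 3.38) = 492.1/30.68 = 16.04 °C.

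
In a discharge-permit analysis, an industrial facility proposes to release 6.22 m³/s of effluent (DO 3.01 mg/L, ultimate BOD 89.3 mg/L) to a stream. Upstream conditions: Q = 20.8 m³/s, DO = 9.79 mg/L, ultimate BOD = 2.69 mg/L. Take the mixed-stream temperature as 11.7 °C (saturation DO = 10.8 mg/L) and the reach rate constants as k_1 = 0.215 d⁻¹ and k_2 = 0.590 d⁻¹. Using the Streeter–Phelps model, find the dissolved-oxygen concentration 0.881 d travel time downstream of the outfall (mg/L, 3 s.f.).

DO ≈ 6.25 mg/L

Mixed DO = (20.8×9.79 + 6.22×3.01)/(20.8+6.22) = 222.4/27.02 = 8.229 mg/L.
Mixed L₀ = (20.8×2.69 + 6.22×89.3)/(27.02) = 611.4/27.02 = 22.63 mg/L.
Initial deficit D₀ = C_s − DO₀ = 10.8 − 8.229 = 2.571 mg/L.
D(0.881) = [0.215×22.63/(0.590−0.215)](e^(−0.215×0.881) − e^(−0.590×0.881)) + 2.571 e^(−0.590×0.881)
= 12.97 × (0.8274 − 0.5946) + 2.571 × 0.5946 = 4.549 mg/L.
DO = 10.8 − 4.549 = 6.251 mg/L.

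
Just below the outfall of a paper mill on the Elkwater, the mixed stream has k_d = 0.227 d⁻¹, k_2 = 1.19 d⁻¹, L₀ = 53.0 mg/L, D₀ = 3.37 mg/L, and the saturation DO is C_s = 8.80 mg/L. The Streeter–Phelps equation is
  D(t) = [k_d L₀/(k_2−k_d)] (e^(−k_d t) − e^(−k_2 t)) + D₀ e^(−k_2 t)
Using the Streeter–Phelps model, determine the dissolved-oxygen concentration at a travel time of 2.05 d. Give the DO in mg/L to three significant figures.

k_d L₀/(k_2−k_d) = 0.227×53.0/(1.19−0.227) = 12.03/0.9630 = 12.49 mg/L.
e^(−k_d t) = e^(−0.227×2.050) = 0.6279; e^(−k_2 t) = e^(−1.19×2.050) = 0.08720.
D = 12.49 × (0.6279 − 0.08720) + 3.37 × 0.08720 = 6.755 + 0.2939 = 7.049 mg/L.
DO = C_s − D = 8.80 − 7.049 = 1.751 mg/L.

DO ≈ 1.75 mg/L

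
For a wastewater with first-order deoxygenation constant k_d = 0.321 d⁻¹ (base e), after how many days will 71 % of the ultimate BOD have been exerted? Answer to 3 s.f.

t ≈ 3.86 d

y/L₀ = 1 − e^(−k_d t) = 0.71 ⇒ e^(−k_d t) = 0.290
t = −ln(0.290) / 0.321 = 1.238 / 0.321 = 3.856 d.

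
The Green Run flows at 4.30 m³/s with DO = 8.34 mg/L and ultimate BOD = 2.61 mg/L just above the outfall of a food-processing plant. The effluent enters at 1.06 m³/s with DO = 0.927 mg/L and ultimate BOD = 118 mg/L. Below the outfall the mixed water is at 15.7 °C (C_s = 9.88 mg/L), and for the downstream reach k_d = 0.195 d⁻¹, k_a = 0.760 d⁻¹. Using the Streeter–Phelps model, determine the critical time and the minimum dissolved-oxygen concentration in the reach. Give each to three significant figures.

t_c ≈ 1.67 d; minimum DO ≈ 5.16 mg/L

Mixed DO = (4.30×8.34 + 1.06×0.927)/(4.30+1.06) = 36.84/5.360 = 6.874 mg/L.
Mixed L₀ = (4.30×2.61 + 1.06×118)/(5.360) = 136.3/5.360 = 25.43 mg/L.
Initial deficit D₀ = C_s − DO₀ = 9.88 − 6.874 = 3.006 mg/L.
t_c = (1/0.5650) ln[(0.760/0.195)(1 − 3.006×0.5650/(0.195×25.43))] = 1.770 × ln(2.563) = 1.665 d.
D_c = (0.195/0.760) × 25.43 × e^(−0.195×1.665) = 0.2566 × 25.43 × 0.7227 = 4.715 mg/L.
Minimum DO = 9.88 − 4.715 = 5.165 mg/L.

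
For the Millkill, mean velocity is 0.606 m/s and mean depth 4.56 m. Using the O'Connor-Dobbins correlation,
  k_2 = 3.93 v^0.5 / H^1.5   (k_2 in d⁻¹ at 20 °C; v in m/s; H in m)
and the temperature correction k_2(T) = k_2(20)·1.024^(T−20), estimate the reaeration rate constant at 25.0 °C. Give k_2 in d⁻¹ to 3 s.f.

k_2(20) = 3.93 × 0.606^0.5 / 4.56^1.5 = 3.93 × 0.7785 / 9.737 = 0.3142 d⁻¹.
k_2(25.0) = 0.3142 × 1.024^(25.0−20) = 0.3142 × 1.126 = 0.3537 d⁻¹.

k_2 ≈ 0.354 d⁻¹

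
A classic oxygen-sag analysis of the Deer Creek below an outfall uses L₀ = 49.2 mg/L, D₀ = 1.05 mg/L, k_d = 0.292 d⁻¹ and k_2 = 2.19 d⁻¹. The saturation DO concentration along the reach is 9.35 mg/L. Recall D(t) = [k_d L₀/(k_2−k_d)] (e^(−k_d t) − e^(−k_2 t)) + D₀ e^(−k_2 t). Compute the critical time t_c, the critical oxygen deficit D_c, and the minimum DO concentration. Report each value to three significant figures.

t_c ≈ 0.983 d; D_c ≈ 4.92 mg/L; min DO ≈ 4.43 mg/L

t_c = [1/(k_2−k_d)] ln[(k_2/k_d)(1 − D₀(k_2−k_d)/(k_d L₀))]
= [1/(2.19−0.292)] ln[(2.19/0.292)(1 − 1.05×1.898/(0.292×49.2))]
= (1/1.898) ln[7.500 × 0.8613] = 0.5269 × ln(6.460) = 0.5269 × 1.866 = 0.9829 d.
L(t_c) = L₀ e^(−k_d t_c) = 49.2 × 0.7505 = 36.92 mg/L, and at the critical point k_2 D_c = k_d L, so D_c = (0.292/2.19) × 36.92 = 4.923 mg/L.
Minimum DO = C_s − D_c = 9.35 − 4.923 = 4.427 mg/L.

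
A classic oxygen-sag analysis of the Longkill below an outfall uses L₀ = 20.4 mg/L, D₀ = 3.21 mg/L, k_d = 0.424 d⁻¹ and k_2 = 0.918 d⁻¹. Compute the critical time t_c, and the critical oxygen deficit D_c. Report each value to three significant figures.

With k_2/k_d = 2.165 and 1 − D₀(k_2−k_d)/(k_d L₀) = 0.8167,
t_c = ln(2.165 × 0.8167) / (0.918 − 0.424) = ln(1.768) / 0.4940 = 0.5699/0.4940 = 1.154 d.
D_c = (k_d/k_2) L₀ e^(−k_d t_c) = (0.424/0.918) × 20.4 × e^(−0.424×1.154) = 0.4619 × 20.4 × 0.6131 = 5.777 mg/L.

t_c ≈ 1.15 d; D_c ≈ 5.78 mg/L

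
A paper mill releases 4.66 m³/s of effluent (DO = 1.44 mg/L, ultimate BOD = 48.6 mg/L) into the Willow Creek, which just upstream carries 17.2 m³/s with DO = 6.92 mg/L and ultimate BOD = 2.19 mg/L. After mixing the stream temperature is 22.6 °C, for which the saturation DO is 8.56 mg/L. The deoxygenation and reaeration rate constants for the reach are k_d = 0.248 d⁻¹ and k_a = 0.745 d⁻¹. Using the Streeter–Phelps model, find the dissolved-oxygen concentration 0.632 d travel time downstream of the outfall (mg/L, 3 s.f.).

Mixed DO = (17.2×6.92 + 4.66×1.44)/(17.2+4.66) = 125.7/21.86 = 5.752 mg/L.
Mixed L₀ = (17.2×2.19 + 4.66×48.6)/(21.86) = 264.1/21.86 = 12.08 mg/L.
Initial deficit D₀ = C_s − DO₀ = 8.56 − 5.752 = 2.808 mg/L.
D(0.632) = [0.248×12.08/(0.745−0.248)](e^(−0.248×0.632) − e^(−0.745×0.632)) + 2.808 e^(−0.745×0.632)
= 6.030 × (0.8549 − 0.6245) + 2.808 × 0.6245 = 3.143 mg/L.
DO = 8.56 − 3.143 = 5.417 mg/L.

DO ≈ 5.42 mg/L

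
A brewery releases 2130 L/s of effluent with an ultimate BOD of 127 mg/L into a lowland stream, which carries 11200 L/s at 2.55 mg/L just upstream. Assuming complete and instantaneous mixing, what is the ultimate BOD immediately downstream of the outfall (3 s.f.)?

Flow-weighted mixing: C = (Q_r C_r + Q_w C_w)/(Q_r + Q_w)
= (11200×2.55 + 2130×127)/(11200 + 2130) = 299100/13330 = 22.44 mg/L.

22.4 mg/L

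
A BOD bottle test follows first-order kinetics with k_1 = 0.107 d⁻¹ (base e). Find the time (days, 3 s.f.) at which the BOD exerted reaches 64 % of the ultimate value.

y/L₀ = 1 − e^(−k_1 t) = 0.64 ⇒ e^(−k_1 t) = 0.360
t = −ln(0.360) / 0.107 = 1.022 / 0.107 = 9.548 d.

t ≈ 9.55 d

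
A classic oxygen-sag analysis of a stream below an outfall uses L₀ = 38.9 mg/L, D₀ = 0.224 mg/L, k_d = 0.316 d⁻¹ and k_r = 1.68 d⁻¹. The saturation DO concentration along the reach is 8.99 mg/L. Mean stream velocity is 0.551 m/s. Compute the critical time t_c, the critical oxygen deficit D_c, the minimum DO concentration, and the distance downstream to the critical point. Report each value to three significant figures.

t_c ≈ 1.21 d; D_c ≈ 5.00 mg/L; min DO ≈ 3.99 mg/L; x_c ≈ 57.4 km

With k_r/k_d = 5.316 and 1 − D₀(k_r−k_d)/(k_d L₀) = 0.9751,
t_c = ln(5.316 × 0.9751) / (1.68 − 0.316) = ln(5.184) / 1.364 = 1.646/1.364 = 1.206 d.
L(t_c) = L₀ e^(−k_d t_c) = 38.9 × 0.6830 = 26.57 mg/L, and at the critical point k_r D_c = k_d L, so D_c = (0.316/1.68) × 26.57 = 4.998 mg/L.
Minimum DO = C_s − D_c = 8.99 − 4.998 = 3.992 mg/L.
x_c = v t_c = 0.551 m/s × 1.206 d × 86400 s/d = 57440 m ≈ 57.4 km.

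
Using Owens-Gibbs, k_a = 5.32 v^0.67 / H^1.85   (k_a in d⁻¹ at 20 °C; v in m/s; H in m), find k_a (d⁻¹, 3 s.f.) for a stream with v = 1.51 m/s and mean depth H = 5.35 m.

k_a = 5.32 × 1.51^0.67 / 5.35^1.85 = 5.32 × 1.318 / 22.26 = 0.3150 d⁻¹.

k_a ≈ 0.315 d⁻¹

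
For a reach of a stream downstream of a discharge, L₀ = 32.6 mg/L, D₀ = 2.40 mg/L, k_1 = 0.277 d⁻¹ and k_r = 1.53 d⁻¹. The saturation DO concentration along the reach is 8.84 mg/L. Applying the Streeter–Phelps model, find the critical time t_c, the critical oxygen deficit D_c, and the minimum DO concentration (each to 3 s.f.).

At the critical point dD/dt = 0, so k_1 L₀ e^(−k_1 t) = k_r D. Substituting D(t) from the Streeter–Phelps equation and solving for t gives
t_c = ln[(k_r/k_1)(1 − D₀(k_r−k_1)/(k_1 L₀))] / (k_r−k_1).
Here k_r−k_1 = 1.253 d⁻¹ and 1 − D₀(k_r−k_1)/(k_1 L₀) = 1 − 2.40×1.253/(0.277×32.6) = 0.6670, so
t_c = ln(5.523 × 0.6670) / 1.253 = 1.304 / 1.253 = 1.041 d.
L(t_c) = L₀ e^(−k_1 t_c) = 32.6 × 0.7496 = 24.44 mg/L, and at the critical point k_r D_c = k_1 L, so D_c = (0.277/1.53) × 24.44 = 4.424 mg/L.
Minimum DO = C_s − D_c = 8.84 − 4.424 = 4.416 mg/L.

t_c ≈ 1.04 d; D_c ≈ 4.42 mg/L; min DO ≈ 4.42 mg/L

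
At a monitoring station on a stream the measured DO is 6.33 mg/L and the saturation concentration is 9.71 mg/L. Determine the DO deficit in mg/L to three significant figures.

D = C_s − C = 9.71 − 6.33 = 3.38 mg/L.

D ≈ 3.38 mg/L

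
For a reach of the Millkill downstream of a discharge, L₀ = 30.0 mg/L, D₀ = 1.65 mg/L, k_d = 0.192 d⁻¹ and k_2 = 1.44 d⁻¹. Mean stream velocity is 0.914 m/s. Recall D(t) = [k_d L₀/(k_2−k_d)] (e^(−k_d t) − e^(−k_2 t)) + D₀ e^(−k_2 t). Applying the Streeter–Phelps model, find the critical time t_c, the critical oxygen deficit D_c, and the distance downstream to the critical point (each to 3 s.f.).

t_c ≈ 1.26 d; D_c ≈ 3.14 mg/L; x_c ≈ 99.5 km

With k_2/k_d = 7.500 and 1 − D₀(k_2−k_d)/(k_d L₀) = 0.6425,
t_c = ln(7.500 × 0.6425) / (1.44 − 0.192) = ln(4.819) / 1.248 = 1.573/1.248 = 1.260 d.
L(t_c) = L₀ e^(−k_d t_c) = 30.0 × 0.7851 = 23.55 mg/L, and at the critical point k_2 D_c = k_d L, so D_c = (0.192/1.44) × 23.55 = 3.140 mg/L.
x_c = v t_c = 0.914 m/s × 1.260 d × 86400 s/d = 99500 m ≈ 99.5 km.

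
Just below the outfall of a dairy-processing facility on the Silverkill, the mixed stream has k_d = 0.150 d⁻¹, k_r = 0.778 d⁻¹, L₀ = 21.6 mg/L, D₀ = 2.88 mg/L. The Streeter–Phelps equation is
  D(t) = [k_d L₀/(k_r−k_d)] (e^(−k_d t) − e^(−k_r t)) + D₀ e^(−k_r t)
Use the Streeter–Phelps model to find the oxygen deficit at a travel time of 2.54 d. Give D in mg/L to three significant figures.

k_d L₀/(k_r−k_d) = 0.150×21.6/(0.778−0.150) = 3.240/0.6280 = 5.159 mg/L.
e^(−k_d t) = e^(−0.150×2.540) = 0.6832; e^(−k_r t) = e^(−0.778×2.540) = 0.1386.
D = 5.159 × (0.6832 − 0.1386) + 2.88 × 0.1386 = 2.810 + 0.3992 = 3.209 mg/L.

D ≈ 3.21 mg/L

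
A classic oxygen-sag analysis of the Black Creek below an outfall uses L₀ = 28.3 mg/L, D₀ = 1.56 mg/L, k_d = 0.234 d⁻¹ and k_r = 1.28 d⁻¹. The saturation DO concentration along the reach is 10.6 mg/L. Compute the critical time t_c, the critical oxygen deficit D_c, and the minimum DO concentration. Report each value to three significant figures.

With k_r/k_d = 5.470 and 1 − D₀(k_r−k_d)/(k_d L₀) = 0.7536,
t_c = ln(5.470 × 0.7536) / (1.28 − 0.234) = ln(4.122) / 1.046 = 1.416/1.046 = 1.354 d.
L(t_c) = L₀ e^(−k_d t_c) = 28.3 × 0.7284 = 20.61 mg/L, and at the critical point k_r D_c = k_d L, so D_c = (0.234/1.28) × 20.61 = 3.769 mg/L.
Minimum DO = C_s − D_c = 10.6 − 3.769 = 6.831 mg/L.

t_c ≈ 1.35 d; D_c ≈ 3.77 mg/L; min DO ≈ 6.83 mg/L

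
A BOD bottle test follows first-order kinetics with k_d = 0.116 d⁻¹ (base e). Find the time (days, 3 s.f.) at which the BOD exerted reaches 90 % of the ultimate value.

y/L₀ = 1 − e^(−k_d t) = 0.90 ⇒ e^(−k_d t) = 0.100
t = −ln(0.100) / 0.116 = 2.303 / 0.116 = 19.85 d.

t ≈ 19.8 d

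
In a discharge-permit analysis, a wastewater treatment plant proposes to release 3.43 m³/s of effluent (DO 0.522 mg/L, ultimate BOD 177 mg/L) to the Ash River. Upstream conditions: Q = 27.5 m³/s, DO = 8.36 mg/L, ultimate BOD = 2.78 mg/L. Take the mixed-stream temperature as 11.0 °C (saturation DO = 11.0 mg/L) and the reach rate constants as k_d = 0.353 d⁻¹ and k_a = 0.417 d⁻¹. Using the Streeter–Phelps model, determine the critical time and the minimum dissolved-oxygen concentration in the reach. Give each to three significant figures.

Mixed DO = (27.5×8.36 + 3.43×0.522)/(27.5+3.43) = 231.7/30.93 = 7.491 mg/L.
Mixed L₀ = (27.5×2.78 + 3.43×177)/(30.93) = 683.6/30.93 = 22.10 mg/L.
Initial deficit D₀ = C_s − DO₀ = 11.0 − 7.491 = 3.509 mg/L.
t_c = (1/0.06400) ln[(0.417/0.353)(1 − 3.509×0.06400/(0.353×22.10))] = 15.62 × ln(1.147) = 2.147 d.
D_c = (0.353/0.417) × 22.10 × e^(−0.353×2.147) = 0.8465 × 22.10 × 0.4687 = 8.768 mg/L.
Minimum DO = 11.0 − 8.768 = 2.232 mg/L.

t_c ≈ 2.15 d; minimum DO ≈ 2.23 mg/L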